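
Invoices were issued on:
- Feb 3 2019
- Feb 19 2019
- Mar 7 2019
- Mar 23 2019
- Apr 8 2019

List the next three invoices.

Apr 24 2019, May 10 2019, May 26 2019

Every event comes 16 days after the last (16, 16, 16, 16).
Apr 8 2019 + 16 days = Apr 24 2019.
Apr 24 2019 + 16 days = May 10 2019.
May 10 2019 + 16 days = May 26 2019.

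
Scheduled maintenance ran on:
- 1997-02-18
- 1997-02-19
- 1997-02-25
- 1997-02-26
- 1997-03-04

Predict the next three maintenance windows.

The gap pattern 1, 6, 1, 6 repeats every 2 events.
These are the Tuesdays and Wednesdays of each week.
The following Wednesday is 1997-03-05.
Next Tuesday: 1997-03-11.
The following Wednesday is 1997-03-12.

1997-03-05, 1997-03-11, 1997-03-12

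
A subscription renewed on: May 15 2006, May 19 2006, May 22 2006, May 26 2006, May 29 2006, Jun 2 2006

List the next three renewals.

Jun 5 2006, Jun 9 2006, Jun 12 2006

Every event lands on a Monday or Friday (gaps cycle 4, 3, 4, 3, 4).
So the schedule is: every Monday and Friday.
Next Monday: Jun 5 2006.
Next Friday: Jun 9 2006.
The following Monday is Jun 12 2006.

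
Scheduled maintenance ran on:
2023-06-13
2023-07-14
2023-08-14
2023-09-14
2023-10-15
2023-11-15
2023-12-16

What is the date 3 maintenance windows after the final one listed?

2024-03-18

Every event comes 31 days after the last (31, 31, 31, 31, 31, 31).
2023-12-16 + 31 days = 2024-01-16.
2024-01-16 + 31 days = 2024-02-16.
2024-02-16 + 31 days = 2024-03-18.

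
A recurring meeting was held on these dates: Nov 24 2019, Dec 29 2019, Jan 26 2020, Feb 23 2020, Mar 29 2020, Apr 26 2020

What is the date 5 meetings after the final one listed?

All Sundays; the gaps (35, 28, 28, 35, 28) vary with month length.
This is the last Sunday of each month.
May 2020 ends with Sunday May 31 2020.
Last Sunday of June 2020: Jun 28 2020.
July 2020 ends with Sunday Jul 26 2020.
Last Sunday of August 2020: Aug 30 2020.
Last Sunday of September 2020: Sep 27 2020.

Sep 27 2020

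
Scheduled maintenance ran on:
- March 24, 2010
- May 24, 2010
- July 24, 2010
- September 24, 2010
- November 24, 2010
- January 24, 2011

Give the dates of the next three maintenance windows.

March 24, 2011; May 24, 2011; July 24, 2011

The day-of-month is always 24 (61, 61, 62, 61, 61 days between events).
So this recurs on the 24th of every 2 months.
Next: March 2011 → March 24, 2011.
May 2011: May 24, 2011.
Next: July 2011 → July 24, 2011.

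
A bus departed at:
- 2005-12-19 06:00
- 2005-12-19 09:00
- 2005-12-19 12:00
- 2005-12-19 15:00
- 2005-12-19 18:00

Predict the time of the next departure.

Spacing: 3, 3, 3, 3 h — constant 3 h.
2005-12-19 18:00 + 3 h = 2005-12-19 21:00.

2005-12-19 21:00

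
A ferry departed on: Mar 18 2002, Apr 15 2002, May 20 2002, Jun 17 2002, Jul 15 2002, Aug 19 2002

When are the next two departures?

Sep 16 2002, Oct 21 2002

Gaps: 28, 35, 28, 28, 35 days — a mix of 28 and 35. Every date is a Monday.
Each is the 3rd Monday of its month.
September 2002 — 3rd Monday is Sep 16 2002.
October 2002 — 3rd Monday is Oct 21 2002.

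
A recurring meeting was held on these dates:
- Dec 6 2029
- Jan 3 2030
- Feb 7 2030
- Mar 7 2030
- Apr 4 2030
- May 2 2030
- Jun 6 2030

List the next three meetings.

Jul 4 2030, Aug 1 2030, Sep 5 2030

These are Thursdays at 28- or 35-day spacing (28, 35, 28, 28, 28, 35).
The pattern: 1st Thursday of the month.
July 2030 — 1st Thursday is Jul 4 2030.
August 2030 — 1st Thursday is Aug 1 2030.
September 2030 — 1st Thursday is Sep 5 2030.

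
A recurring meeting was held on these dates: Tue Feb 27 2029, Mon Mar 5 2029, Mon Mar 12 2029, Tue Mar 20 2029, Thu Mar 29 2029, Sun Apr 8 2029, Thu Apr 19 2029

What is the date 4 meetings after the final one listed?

The spacing grows by 1 each time: 6, 7, 8, 9, 10, 11 days.
Next gap: 12 days. Thu Apr 19 2029 + 12 days = Tue May 1 2029.
Next gap: 13 days. Tue May 1 2029 + 13 days = Mon May 14 2029.
Next gap: 14 days. Mon May 14 2029 + 14 days = Mon May 28 2029.
Next gap: 15 days. Mon May 28 2029 + 15 days = Tue Jun 12 2029.

Tue Jun 12 2029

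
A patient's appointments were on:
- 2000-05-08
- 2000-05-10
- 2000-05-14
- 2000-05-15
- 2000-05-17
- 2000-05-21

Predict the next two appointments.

Every event lands on a Monday or Wednesday or Sunday (gaps cycle 2, 4, 1, 2, 4).
So the schedule is: every Monday, Wednesday and Sunday.
Next Monday: 2000-05-22.
The following Wednesday is 2000-05-24.

2000-05-22, 2000-05-24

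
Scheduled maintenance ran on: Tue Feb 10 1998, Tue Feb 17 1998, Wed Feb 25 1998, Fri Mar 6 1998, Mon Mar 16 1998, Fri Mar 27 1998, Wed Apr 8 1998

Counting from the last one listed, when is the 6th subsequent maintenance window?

Fri Jul 10 1998

Gaps: 7, 8, 9, 10, 11, 12 days — each gap is 1 larger than the previous one.
Next gap: 13 days. Wed Apr 8 1998 + 13 days = Tue Apr 21 1998.
Next gap: 14 days. Tue Apr 21 1998 + 14 days = Tue May 5 1998.
Next gap: 15 days. Tue May 5 1998 + 15 days = Wed May 20 1998.
Next gap: 16 days. Wed May 20 1998 + 16 days = Fri Jun 5 1998.
Next gap: 17 days. Fri Jun 5 1998 + 17 days = Mon Jun 22 1998.
Next gap: 18 days. Mon Jun 22 1998 + 18 days = Fri Jul 10 1998.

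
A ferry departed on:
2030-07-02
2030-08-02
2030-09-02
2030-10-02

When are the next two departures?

2030-11-02, 2030-12-02

Gaps: 31, 31, 30 days — not constant. Every event is on the 2nd of the month.
Pattern: the 2nd of each month.
November 2030: 2030-11-02.
Next: December 2030 → 2030-12-02.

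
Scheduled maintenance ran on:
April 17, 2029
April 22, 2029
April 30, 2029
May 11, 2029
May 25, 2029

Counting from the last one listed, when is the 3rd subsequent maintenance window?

July 24, 2029

The spacing grows by 3 each time: 5, 8, 11, 14 days.
Next gap: 17 days. May 25, 2029 + 17 days = June 11, 2029.
Next gap: 20 days. June 11, 2029 + 20 days = July 1, 2029.
Next gap: 23 days. July 1, 2029 + 23 days = July 24, 2029.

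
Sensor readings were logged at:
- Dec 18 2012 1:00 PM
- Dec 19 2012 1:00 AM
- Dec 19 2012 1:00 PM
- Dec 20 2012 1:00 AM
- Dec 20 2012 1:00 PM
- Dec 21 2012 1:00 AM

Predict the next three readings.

Dec 21 2012 1:00 PM, Dec 22 2012 1:00 AM, Dec 22 2012 1:00 PM

Spacing: 12, 12, 12, 12, 12 h — constant 12 h.
Dec 21 2012 1:00 AM + 12 h = Dec 21 2012 1:00 PM.
Dec 21 2012 1:00 PM + 12 h = Dec 22 2012 1:00 AM.
Dec 22 2012 1:00 AM + 12 h = Dec 22 2012 1:00 PM.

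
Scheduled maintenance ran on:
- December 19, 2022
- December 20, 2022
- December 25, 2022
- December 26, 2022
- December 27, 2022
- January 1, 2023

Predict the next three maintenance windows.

January 2, 2023; January 3, 2023; January 8, 2023

Every event lands on a Monday or Tuesday or Sunday (gaps cycle 1, 5, 1, 1, 5).
So the schedule is: every Monday, Tuesday and Sunday.
The following Monday is January 2, 2023.
Next Tuesday: January 3, 2023.
The following Sunday is January 8, 2023.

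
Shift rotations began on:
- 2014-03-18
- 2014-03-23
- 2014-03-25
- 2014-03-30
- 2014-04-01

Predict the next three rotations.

Gaps: 5, 2, 5, 2 days — not constant, but cyclic with period 2.
The events fall on every Tuesday and Sunday.
The following Sunday is 2014-04-06.
Next Tuesday: 2014-04-08.
The following Sunday is 2014-04-13.

2014-04-06, 2014-04-08, 2014-04-13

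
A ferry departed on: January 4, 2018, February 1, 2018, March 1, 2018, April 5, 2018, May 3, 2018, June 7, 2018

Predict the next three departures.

July 5, 2018; August 2, 2018; September 6, 2018

Gaps: 28, 28, 35, 28, 35 days — a mix of 28 and 35. Every date is a Thursday.
Each is the 1st Thursday of its month.
July 2018 — 1st Thursday is July 5, 2018.
1st Thursday of August 2018: August 2, 2018.
September 2018 — 1st Thursday is September 6, 2018.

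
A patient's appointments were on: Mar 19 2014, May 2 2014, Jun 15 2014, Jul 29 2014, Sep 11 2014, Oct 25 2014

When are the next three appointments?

Gaps between consecutive events: 44, 44, 44, 44, 44 days — a constant 44-day interval.
Oct 25 2014 + 44 days = Dec 8 2014.
Dec 8 2014 + 44 days = Jan 21 2015.
Jan 21 2015 + 44 days = Mar 6 2015.

Dec 8 2014, Jan 21 2015, Mar 6 2015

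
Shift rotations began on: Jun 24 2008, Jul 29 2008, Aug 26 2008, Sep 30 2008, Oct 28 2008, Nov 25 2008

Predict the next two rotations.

Dec 30 2008, Jan 27 2009

These are Tuesdays with 35, 28, 35, 28, 28-day gaps.
Each is the final Tuesday of its month — Jul 29 2008 is past the 28th, so '4th Tuesday' doesn't fit.
December 2008 ends with Tuesday Dec 30 2008.
January 2009 ends with Tuesday Jan 27 2009.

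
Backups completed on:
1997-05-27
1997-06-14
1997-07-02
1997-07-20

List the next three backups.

The spacing is 18, 18, 18 days — always 18 days.
1997-07-20 + 18 days = 1997-08-07.
1997-08-07 + 18 days = 1997-08-25.
1997-08-25 + 18 days = 1997-09-12.

1997-08-07, 1997-08-25, 1997-09-12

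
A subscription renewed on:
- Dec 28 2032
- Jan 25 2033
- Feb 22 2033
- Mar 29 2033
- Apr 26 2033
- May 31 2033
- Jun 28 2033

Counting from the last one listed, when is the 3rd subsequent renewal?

Every date is a Tuesday; gaps 28, 28, 35, 28, 35, 28 days.
Each is the last Tuesday of its month (at least one falls on the 29th or later, ruling out '4th Tuesday').
Last Tuesday of July 2033: Jul 26 2033.
August 2033 ends with Tuesday Aug 30 2033.
September 2033 ends with Tuesday Sep 27 2033.

Sep 27 2033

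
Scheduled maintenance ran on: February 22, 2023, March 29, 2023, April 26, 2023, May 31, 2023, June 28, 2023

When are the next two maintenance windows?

July 26, 2023; August 30, 2023

Every date is a Wednesday; gaps 35, 28, 35, 28 days.
Each is the last Wednesday of its month (at least one falls on the 29th or later, ruling out '4th Wednesday').
July 2023 ends with Wednesday July 26, 2023.
August 2023 ends with Wednesday August 30, 2023.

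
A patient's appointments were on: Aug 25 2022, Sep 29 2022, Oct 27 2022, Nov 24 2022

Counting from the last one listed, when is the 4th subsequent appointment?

These are Thursdays with 35, 28, 28-day gaps.
Each is the final Thursday of its month — Sep 29 2022 is past the 28th, so '4th Thursday' doesn't fit.
December 2022 ends with Thursday Dec 29 2022.
January 2023 ends with Thursday Jan 26 2023.
Last Thursday of February 2023: Feb 23 2023.
March 2023 ends with Thursday Mar 30 2023.

Mar 30 2023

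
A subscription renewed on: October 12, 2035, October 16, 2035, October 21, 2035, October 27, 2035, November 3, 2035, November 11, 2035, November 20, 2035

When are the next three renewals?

Intervals are 4, 5, 6, 7, 8, 9 days — an arithmetic progression with common difference 1.
Next gap: 10 days. November 20, 2035 + 10 days = November 30, 2035.
Next gap: 11 days. November 30, 2035 + 11 days = December 11, 2035.
Next gap: 12 days. December 11, 2035 + 12 days = December 23, 2035.

November 30, 2035; December 11, 2035; December 23, 2035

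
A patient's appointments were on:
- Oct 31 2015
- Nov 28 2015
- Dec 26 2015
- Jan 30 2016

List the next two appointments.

Feb 27 2016, Mar 26 2016

All Saturdays; the gaps (28, 28, 35) vary with month length.
This is the last Saturday of each month.
February 2016 ends with Saturday Feb 27 2016.
March 2016 ends with Saturday Mar 26 2016.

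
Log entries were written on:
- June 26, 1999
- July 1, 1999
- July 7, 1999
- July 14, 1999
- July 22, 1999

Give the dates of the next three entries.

Intervals are 5, 6, 7, 8 days — an arithmetic progression with common difference 1.
Next gap: 9 days. July 22, 1999 + 9 days = July 31, 1999.
Next gap: 10 days. July 31, 1999 + 10 days = August 10, 1999.
Next gap: 11 days. August 10, 1999 + 11 days = August 21, 1999.

July 31, 1999; August 10, 1999; August 21, 1999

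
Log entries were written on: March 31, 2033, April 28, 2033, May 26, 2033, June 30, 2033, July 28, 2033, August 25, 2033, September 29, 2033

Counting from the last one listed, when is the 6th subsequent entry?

March 30, 2034

Every date is a Thursday; gaps 28, 28, 35, 28, 28, 35 days.
Each is the last Thursday of its month (at least one falls on the 29th or later, ruling out '4th Thursday').
October 2033 ends with Thursday October 27, 2033.
Last Thursday of November 2033: November 24, 2033.
Last Thursday of December 2033: December 29, 2033.
January 2034 ends with Thursday January 26, 2034.
February 2034 ends with Thursday February 23, 2034.
Last Thursday of March 2034: March 30, 2034.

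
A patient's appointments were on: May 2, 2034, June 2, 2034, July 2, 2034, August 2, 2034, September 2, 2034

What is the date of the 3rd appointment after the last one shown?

The day-of-month is always 2 (31, 30, 31, 31 days between events).
So this recurs on the 2nd of each month.
October 2034: October 2, 2034.
Next: November 2034 → November 2, 2034.
Next: December 2034 → December 2, 2034.

December 2, 2034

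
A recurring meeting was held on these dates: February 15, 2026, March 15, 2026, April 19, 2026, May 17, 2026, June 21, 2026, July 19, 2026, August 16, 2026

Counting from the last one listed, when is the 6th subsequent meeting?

February 21, 2027

Gaps: 28, 35, 28, 35, 28, 28 days — a mix of 28 and 35. Every date is a Sunday.
Each is the 3rd Sunday of its month.
September 2026 — 3rd Sunday is September 20, 2026.
3rd Sunday of October 2026: October 18, 2026.
November 2026 — 3rd Sunday is November 15, 2026.
3rd Sunday of December 2026: December 20, 2026.
3rd Sunday of January 2027: January 17, 2027.
February 2027 — 3rd Sunday is February 21, 2027.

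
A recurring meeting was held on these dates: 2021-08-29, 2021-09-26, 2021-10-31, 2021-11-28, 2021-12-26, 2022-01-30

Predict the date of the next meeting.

These are Sundays with 28, 35, 28, 28, 35-day gaps.
Each is the final Sunday of its month — 2021-08-29 is past the 28th, so '4th Sunday' doesn't fit.
Last Sunday of February 2022: 2022-02-27.

2022-02-27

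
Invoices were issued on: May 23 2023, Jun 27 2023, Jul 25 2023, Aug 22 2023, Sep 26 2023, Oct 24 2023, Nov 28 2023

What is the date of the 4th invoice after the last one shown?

Mar 26 2024

All dates are Tuesdays, 35, 28, 28, 35, 28, 35 days apart.
Specifically, the 4th Tuesday of each month.
4th Tuesday of December 2023: Dec 26 2023.
January 2024 — 4th Tuesday is Jan 23 2024.
4th Tuesday of February 2024: Feb 27 2024.
4th Tuesday of March 2024: Mar 26 2024.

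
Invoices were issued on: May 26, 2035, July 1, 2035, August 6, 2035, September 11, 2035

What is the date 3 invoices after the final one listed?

The spacing is 36, 36, 36 days — always 36 days.
September 11, 2035 + 36 days = October 17, 2035.
October 17, 2035 + 36 days = November 22, 2035.
November 22, 2035 + 36 days = December 28, 2035.

December 28, 2035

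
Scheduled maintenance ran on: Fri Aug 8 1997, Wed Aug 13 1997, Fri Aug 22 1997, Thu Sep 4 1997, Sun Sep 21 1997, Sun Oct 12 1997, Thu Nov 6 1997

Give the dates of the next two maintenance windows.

Fri Dec 5 1997, Wed Jan 7 1998

Intervals are 5, 9, 13, 17, 21, 25 days — an arithmetic progression with common difference 4.
Next gap: 29 days. Thu Nov 6 1997 + 29 days = Fri Dec 5 1997.
Next gap: 33 days. Fri Dec 5 1997 + 33 days = Wed Jan 7 1998.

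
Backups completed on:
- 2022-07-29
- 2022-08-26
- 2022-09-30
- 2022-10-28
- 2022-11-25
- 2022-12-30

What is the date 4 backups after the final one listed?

These are Fridays with 28, 35, 28, 28, 35-day gaps.
Each is the final Friday of its month — 2022-07-29 is past the 28th, so '4th Friday' doesn't fit.
Last Friday of January 2023: 2023-01-27.
Last Friday of February 2023: 2023-02-24.
Last Friday of March 2023: 2023-03-31.
April 2023 ends with Friday 2023-04-28.

2023-04-28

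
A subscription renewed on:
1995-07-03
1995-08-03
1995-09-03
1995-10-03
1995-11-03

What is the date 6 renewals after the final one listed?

Gaps: 31, 31, 30, 31 days — not constant. Every event is on the 3rd of the month.
Pattern: the 3rd of each month.
December 1995: 1995-12-03.
Next: January 1996 → 1996-01-03.
Next: February 1996 → 1996-02-03.
March 1996: 1996-03-03.
April 1996: 1996-04-03.
Next: May 1996 → 1996-05-03.

1996-05-03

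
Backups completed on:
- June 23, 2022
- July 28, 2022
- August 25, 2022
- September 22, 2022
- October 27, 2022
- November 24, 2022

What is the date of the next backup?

All dates are Thursdays, 35, 28, 28, 35, 28 days apart.
Specifically, the 4th Thursday of each month.
December 2022 — 4th Thursday is December 22, 2022.

December 22, 2022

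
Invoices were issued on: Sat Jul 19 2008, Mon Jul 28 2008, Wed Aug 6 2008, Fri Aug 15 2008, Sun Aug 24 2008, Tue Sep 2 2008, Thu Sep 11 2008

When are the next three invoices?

Every event comes 9 days after the last (9, 9, 9, 9, 9, 9).
Thu Sep 11 2008 + 9 days = Sat Sep 20 2008.
Sat Sep 20 2008 + 9 days = Mon Sep 29 2008.
Mon Sep 29 2008 + 9 days = Wed Oct 8 2008.

Sat Sep 20 2008, Mon Sep 29 2008, Wed Oct 8 2008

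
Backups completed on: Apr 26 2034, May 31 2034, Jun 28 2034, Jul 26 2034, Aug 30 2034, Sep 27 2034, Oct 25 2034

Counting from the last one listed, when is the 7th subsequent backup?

Every date is a Wednesday; gaps 35, 28, 28, 35, 28, 28 days.
Each is the last Wednesday of its month (at least one falls on the 29th or later, ruling out '4th Wednesday').
November 2034 ends with Wednesday Nov 29 2034.
December 2034 ends with Wednesday Dec 27 2034.
Last Wednesday of January 2035: Jan 31 2035.
Last Wednesday of February 2035: Feb 28 2035.
March 2035 ends with Wednesday Mar 28 2035.
Last Wednesday of April 2035: Apr 25 2035.
Last Wednesday of May 2035: May 30 2035.

May 30 2035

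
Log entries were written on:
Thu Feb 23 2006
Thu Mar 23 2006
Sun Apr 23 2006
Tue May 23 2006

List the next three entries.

Fri Jun 23 2006, Sun Jul 23 2006, Wed Aug 23 2006

The day-of-month is always 23 (28, 31, 30 days between events).
So this recurs on the 23rd of each month.
June 2006: Fri Jun 23 2006.
Next: July 2006 → Sun Jul 23 2006.
Next: August 2006 → Wed Aug 23 2006.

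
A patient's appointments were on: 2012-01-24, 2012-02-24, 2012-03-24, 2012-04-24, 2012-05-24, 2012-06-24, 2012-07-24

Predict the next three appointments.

2012-08-24, 2012-09-24, 2012-10-24

The day-of-month is always 24 (31, 29, 31, 30, 31, 30 days between events).
So this recurs on the 24th of each month.
August 2012: 2012-08-24.
Next: September 2012 → 2012-09-24.
October 2012: 2012-10-24.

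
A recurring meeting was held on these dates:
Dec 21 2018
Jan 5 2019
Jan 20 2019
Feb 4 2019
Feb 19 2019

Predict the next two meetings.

Mar 6 2019, Mar 21 2019

The spacing is 15, 15, 15, 15 days — always 15 days.
Feb 19 2019 + 15 days = Mar 6 2019.
Mar 6 2019 + 15 days = Mar 21 2019.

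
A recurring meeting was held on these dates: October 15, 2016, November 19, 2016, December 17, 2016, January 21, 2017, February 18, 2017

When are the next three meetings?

Gaps: 35, 28, 35, 28 days — a mix of 28 and 35. Every date is a Saturday.
Each is the 3rd Saturday of its month.
3rd Saturday of March 2017: March 18, 2017.
April 2017 — 3rd Saturday is April 15, 2017.
3rd Saturday of May 2017: May 20, 2017.

March 18, 2017; April 15, 2017; May 20, 2017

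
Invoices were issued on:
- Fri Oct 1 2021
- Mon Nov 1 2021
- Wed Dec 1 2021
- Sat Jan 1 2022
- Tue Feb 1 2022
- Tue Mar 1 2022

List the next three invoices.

Fri Apr 1 2022, Sun May 1 2022, Wed Jun 1 2022

Gaps: 31, 30, 31, 31, 28 days — not constant. Every event is on the 1st of the month.
Pattern: the 1st of each month.
Next: April 2022 → Fri Apr 1 2022.
Next: May 2022 → Sun May 1 2022.
June 2022: Wed Jun 1 2022.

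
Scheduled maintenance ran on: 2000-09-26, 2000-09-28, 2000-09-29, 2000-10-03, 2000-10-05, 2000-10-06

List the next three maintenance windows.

Gaps: 2, 1, 4, 2, 1 days — not constant, but cyclic with period 3.
The events fall on every Tuesday, Thursday and Friday.
The following Tuesday is 2000-10-10.
Next Thursday: 2000-10-12.
Next Friday: 2000-10-13.

2000-10-10, 2000-10-12, 2000-10-13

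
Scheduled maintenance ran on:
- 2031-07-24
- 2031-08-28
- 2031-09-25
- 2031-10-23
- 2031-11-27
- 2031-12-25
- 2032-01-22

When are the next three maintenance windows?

Gaps: 35, 28, 28, 35, 28, 28 days — a mix of 28 and 35. Every date is a Thursday.
Each is the 4th Thursday of its month.
February 2032 — 4th Thursday is 2032-02-26.
4th Thursday of March 2032: 2032-03-25.
4th Thursday of April 2032: 2032-04-22.

2032-02-26, 2032-03-25, 2032-04-22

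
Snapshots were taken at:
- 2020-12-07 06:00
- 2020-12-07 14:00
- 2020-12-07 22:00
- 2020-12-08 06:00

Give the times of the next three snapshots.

2020-12-08 14:00, 2020-12-08 22:00, 2020-12-09 06:00

The interval is a steady 8 hours (8, 8, 8).
2020-12-08 06:00 + 8 h = 2020-12-08 14:00.
2020-12-08 14:00 + 8 h = 2020-12-08 22:00.
2020-12-08 22:00 + 8 h = 2020-12-09 06:00.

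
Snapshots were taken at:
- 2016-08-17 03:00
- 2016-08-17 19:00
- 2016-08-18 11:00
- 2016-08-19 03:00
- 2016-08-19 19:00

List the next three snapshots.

2016-08-20 11:00, 2016-08-21 03:00, 2016-08-21 19:00

Spacing: 16, 16, 16, 16 h — constant 16 h.
2016-08-19 19:00 + 16 h = 2016-08-20 11:00.
2016-08-20 11:00 + 16 h = 2016-08-21 03:00.
2016-08-21 03:00 + 16 h = 2016-08-21 19:00.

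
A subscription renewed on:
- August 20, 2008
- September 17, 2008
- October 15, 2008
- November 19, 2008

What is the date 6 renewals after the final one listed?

All dates are Wednesdays, 28, 28, 35 days apart.
Specifically, the 3rd Wednesday of each month.
3rd Wednesday of December 2008: December 17, 2008.
3rd Wednesday of January 2009: January 21, 2009.
3rd Wednesday of February 2009: February 18, 2009.
3rd Wednesday of March 2009: March 18, 2009.
April 2009 — 3rd Wednesday is April 15, 2009.
3rd Wednesday of May 2009: May 20, 2009.

May 20, 2009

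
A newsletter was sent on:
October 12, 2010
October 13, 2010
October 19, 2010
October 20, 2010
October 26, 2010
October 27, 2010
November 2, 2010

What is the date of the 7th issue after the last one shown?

November 24, 2010

Gaps: 1, 6, 1, 6, 1, 6 days — not constant, but cyclic with period 2.
The events fall on every Tuesday and Wednesday.
Next Wednesday: November 3, 2010.
The following Tuesday is November 9, 2010.
Next Wednesday: November 10, 2010.
Next Tuesday: November 16, 2010.
The following Wednesday is November 17, 2010.
The following Tuesday is November 23, 2010.
Next Wednesday: November 24, 2010.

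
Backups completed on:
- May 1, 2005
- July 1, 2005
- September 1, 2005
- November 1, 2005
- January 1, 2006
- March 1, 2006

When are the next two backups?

May 1, 2006; July 1, 2006

Each date is the 1st; the gaps (61, 62, 61, 61, 59) track the month lengths.
The rule is the 1st of every 2 months.
May 2006: May 1, 2006.
Next: July 2006 → July 1, 2006.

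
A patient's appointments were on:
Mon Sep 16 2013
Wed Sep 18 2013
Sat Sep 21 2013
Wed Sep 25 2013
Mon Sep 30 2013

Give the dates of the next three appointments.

Sun Oct 6 2013, Sun Oct 13 2013, Mon Oct 21 2013

Intervals are 2, 3, 4, 5 days — an arithmetic progression with common difference 1.
Next gap: 6 days. Mon Sep 30 2013 + 6 days = Sun Oct 6 2013.
Next gap: 7 days. Sun Oct 6 2013 + 7 days = Sun Oct 13 2013.
Next gap: 8 days. Sun Oct 13 2013 + 8 days = Mon Oct 21 2013.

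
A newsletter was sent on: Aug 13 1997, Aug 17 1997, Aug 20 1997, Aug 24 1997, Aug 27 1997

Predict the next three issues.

Gaps: 4, 3, 4, 3 days — not constant, but cyclic with period 2.
The events fall on every Wednesday and Sunday.
Next Sunday: Aug 31 1997.
Next Wednesday: Sep 3 1997.
The following Sunday is Sep 7 1997.

Aug 31 1997, Sep 3 1997, Sep 7 1997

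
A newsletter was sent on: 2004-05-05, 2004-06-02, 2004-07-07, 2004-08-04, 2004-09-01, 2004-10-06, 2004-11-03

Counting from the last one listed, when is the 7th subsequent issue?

These are Wednesdays at 28- or 35-day spacing (28, 35, 28, 28, 35, 28).
The pattern: 1st Wednesday of the month.
December 2004 — 1st Wednesday is 2004-12-01.
January 2005 — 1st Wednesday is 2005-01-05.
1st Wednesday of February 2005: 2005-02-02.
1st Wednesday of March 2005: 2005-03-02.
1st Wednesday of April 2005: 2005-04-06.
May 2005 — 1st Wednesday is 2005-05-04.
June 2005 — 1st Wednesday is 2005-06-01.

2005-06-01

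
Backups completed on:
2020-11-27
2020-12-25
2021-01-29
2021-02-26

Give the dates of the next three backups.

2021-03-26, 2021-04-30, 2021-05-28

These are Fridays with 28, 35, 28-day gaps.
Each is the final Friday of its month — 2021-01-29 is past the 28th, so '4th Friday' doesn't fit.
March 2021 ends with Friday 2021-03-26.
April 2021 ends with Friday 2021-04-30.
May 2021 ends with Friday 2021-05-28.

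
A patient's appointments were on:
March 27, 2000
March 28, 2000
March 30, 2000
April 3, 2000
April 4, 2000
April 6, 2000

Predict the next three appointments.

April 10, 2000; April 11, 2000; April 13, 2000

Gaps: 1, 2, 4, 1, 2 days — not constant, but cyclic with period 3.
The events fall on every Monday, Tuesday and Thursday.
Next Monday: April 10, 2000.
Next Tuesday: April 11, 2000.
The following Thursday is April 13, 2000.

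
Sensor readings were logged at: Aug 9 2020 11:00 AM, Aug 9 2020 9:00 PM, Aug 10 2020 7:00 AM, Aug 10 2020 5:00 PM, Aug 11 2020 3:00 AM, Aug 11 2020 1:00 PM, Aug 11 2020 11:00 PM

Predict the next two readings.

Aug 12 2020 9:00 AM, Aug 12 2020 7:00 PM

The interval is a steady 10 hours (10, 10, 10, 10, 10, 10).
Aug 11 2020 11:00 PM + 10 h = Aug 12 2020 9:00 AM.
Aug 12 2020 9:00 AM + 10 h = Aug 12 2020 7:00 PM.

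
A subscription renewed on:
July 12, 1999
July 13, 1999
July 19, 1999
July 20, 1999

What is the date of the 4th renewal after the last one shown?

August 3, 1999

The gap pattern 1, 6, 1 repeats every 2 events.
These are the Mondays and Tuesdays of each week.
The following Monday is July 26, 1999.
Next Tuesday: July 27, 1999.
Next Monday: August 2, 1999.
Next Tuesday: August 3, 1999.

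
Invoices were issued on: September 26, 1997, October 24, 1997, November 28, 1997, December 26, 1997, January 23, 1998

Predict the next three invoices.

February 27, 1998; March 27, 1998; April 24, 1998

Gaps: 28, 35, 28, 28 days — a mix of 28 and 35. Every date is a Friday.
Each is the 4th Friday of its month.
February 1998 — 4th Friday is February 27, 1998.
March 1998 — 4th Friday is March 27, 1998.
April 1998 — 4th Friday is April 24, 1998.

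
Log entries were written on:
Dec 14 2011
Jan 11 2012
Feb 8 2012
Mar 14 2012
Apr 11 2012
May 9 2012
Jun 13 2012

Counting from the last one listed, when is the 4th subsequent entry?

Oct 10 2012

These are Wednesdays at 28- or 35-day spacing (28, 28, 35, 28, 28, 35).
The pattern: 2nd Wednesday of the month.
2nd Wednesday of July 2012: Jul 11 2012.
2nd Wednesday of August 2012: Aug 8 2012.
September 2012 — 2nd Wednesday is Sep 12 2012.
October 2012 — 2nd Wednesday is Oct 10 2012.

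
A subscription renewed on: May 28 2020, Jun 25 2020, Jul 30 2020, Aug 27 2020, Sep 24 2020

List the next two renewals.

Oct 29 2020, Nov 26 2020

Every date is a Thursday; gaps 28, 35, 28, 28 days.
Each is the last Thursday of its month (at least one falls on the 29th or later, ruling out '4th Thursday').
October 2020 ends with Thursday Oct 29 2020.
November 2020 ends with Thursday Nov 26 2020.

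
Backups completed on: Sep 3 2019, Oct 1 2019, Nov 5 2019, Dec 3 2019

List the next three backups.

Jan 7 2020, Feb 4 2020, Mar 3 2020

Gaps: 28, 35, 28 days — a mix of 28 and 35. Every date is a Tuesday.
Each is the 1st Tuesday of its month.
1st Tuesday of January 2020: Jan 7 2020.
February 2020 — 1st Tuesday is Feb 4 2020.
March 2020 — 1st Tuesday is Mar 3 2020.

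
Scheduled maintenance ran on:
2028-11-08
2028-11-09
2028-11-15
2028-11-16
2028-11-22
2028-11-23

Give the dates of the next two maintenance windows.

2028-11-29, 2028-11-30

Gaps: 1, 6, 1, 6, 1 days — not constant, but cyclic with period 2.
The events fall on every Wednesday and Thursday.
Next Wednesday: 2028-11-29.
Next Thursday: 2028-11-30.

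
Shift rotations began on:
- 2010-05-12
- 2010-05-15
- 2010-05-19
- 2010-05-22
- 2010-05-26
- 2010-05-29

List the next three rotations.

The gap pattern 3, 4, 3, 4, 3 repeats every 2 events.
These are the Wednesdays and Saturdays of each week.
Next Wednesday: 2010-06-02.
Next Saturday: 2010-06-05.
Next Wednesday: 2010-06-09.

2010-06-02, 2010-06-05, 2010-06-09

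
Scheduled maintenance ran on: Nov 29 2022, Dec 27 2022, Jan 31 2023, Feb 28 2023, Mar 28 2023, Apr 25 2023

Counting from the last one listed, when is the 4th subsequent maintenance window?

Aug 29 2023

Every date is a Tuesday; gaps 28, 35, 28, 28, 28 days.
Each is the last Tuesday of its month (at least one falls on the 29th or later, ruling out '4th Tuesday').
May 2023 ends with Tuesday May 30 2023.
June 2023 ends with Tuesday Jun 27 2023.
Last Tuesday of July 2023: Jul 25 2023.
August 2023 ends with Tuesday Aug 29 2023.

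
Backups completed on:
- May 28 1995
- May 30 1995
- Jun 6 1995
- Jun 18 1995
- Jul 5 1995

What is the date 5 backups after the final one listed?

Intervals are 2, 7, 12, 17 days — an arithmetic progression with common difference 5.
Next gap: 22 days. Jul 5 1995 + 22 days = Jul 27 1995.
Next gap: 27 days. Jul 27 1995 + 27 days = Aug 23 1995.
Next gap: 32 days. Aug 23 1995 + 32 days = Sep 24 1995.
Next gap: 37 days. Sep 24 1995 + 37 days = Oct 31 1995.
Next gap: 42 days. Oct 31 1995 + 42 days = Dec 12 1995.

Dec 12 1995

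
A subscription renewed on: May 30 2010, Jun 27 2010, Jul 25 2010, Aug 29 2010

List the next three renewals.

Sep 26 2010, Oct 31 2010, Nov 28 2010

All Sundays; the gaps (28, 28, 35) vary with month length.
This is the last Sunday of each month.
September 2010 ends with Sunday Sep 26 2010.
October 2010 ends with Sunday Oct 31 2010.
November 2010 ends with Sunday Nov 28 2010.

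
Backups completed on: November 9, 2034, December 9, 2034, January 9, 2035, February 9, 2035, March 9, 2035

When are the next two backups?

April 9, 2035; May 9, 2035

Gaps: 30, 31, 31, 28 days — not constant. Every event is on the 9th of the month.
Pattern: the 9th of each month.
April 2035: April 9, 2035.
May 2035: May 9, 2035.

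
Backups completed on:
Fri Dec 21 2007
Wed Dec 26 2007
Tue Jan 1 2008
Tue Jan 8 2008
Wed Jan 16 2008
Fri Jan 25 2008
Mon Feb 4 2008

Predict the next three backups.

Intervals are 5, 6, 7, 8, 9, 10 days — an arithmetic progression with common difference 1.
Next gap: 11 days. Mon Feb 4 2008 + 11 days = Fri Feb 15 2008.
Next gap: 12 days. Fri Feb 15 2008 + 12 days = Wed Feb 27 2008.
Next gap: 13 days. Wed Feb 27 2008 + 13 days = Tue Mar 11 2008.

Fri Feb 15 2008, Wed Feb 27 2008, Tue Mar 11 2008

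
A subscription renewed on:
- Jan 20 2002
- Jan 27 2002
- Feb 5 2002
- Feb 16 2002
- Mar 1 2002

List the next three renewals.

Gaps: 7, 9, 11, 13 days — each gap is 2 larger than the previous one.
Next gap: 15 days. Mar 1 2002 + 15 days = Mar 16 2002.
Next gap: 17 days. Mar 16 2002 + 17 days = Apr 2 2002.
Next gap: 19 days. Apr 2 2002 + 19 days = Apr 21 2002.

Mar 16 2002, Apr 2 2002, Apr 21 2002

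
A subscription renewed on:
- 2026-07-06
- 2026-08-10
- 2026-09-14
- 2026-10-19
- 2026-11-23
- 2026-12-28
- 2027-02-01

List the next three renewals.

Gaps between consecutive events: 35, 35, 35, 35, 35, 35 days — a constant 35-day interval.
2027-02-01 + 35 days = 2027-03-08.
2027-03-08 + 35 days = 2027-04-12.
2027-04-12 + 35 days = 2027-05-17.

2027-03-08, 2027-04-12, 2027-05-17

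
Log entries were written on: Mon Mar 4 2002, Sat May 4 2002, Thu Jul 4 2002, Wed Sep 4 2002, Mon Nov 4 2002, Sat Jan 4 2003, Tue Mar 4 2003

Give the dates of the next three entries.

Sun May 4 2003, Fri Jul 4 2003, Thu Sep 4 2003

The day-of-month is always 4 (61, 61, 62, 61, 61, 59 days between events).
So this recurs on the 4th of every 2 months.
Next: May 2003 → Sun May 4 2003.
July 2003: Fri Jul 4 2003.
Next: September 2003 → Thu Sep 4 2003.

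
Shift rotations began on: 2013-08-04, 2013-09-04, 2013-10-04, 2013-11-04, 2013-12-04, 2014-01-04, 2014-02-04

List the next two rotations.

2014-03-04, 2014-04-04

Each date is the 4th; the gaps (31, 30, 31, 30, 31, 31) track the month lengths.
The rule is the 4th of each month.
March 2014: 2014-03-04.
Next: April 2014 → 2014-04-04.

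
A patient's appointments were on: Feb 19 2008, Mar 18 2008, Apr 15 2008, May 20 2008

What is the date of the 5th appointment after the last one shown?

These are Tuesdays at 28- or 35-day spacing (28, 28, 35).
The pattern: 3rd Tuesday of the month.
June 2008 — 3rd Tuesday is Jun 17 2008.
3rd Tuesday of July 2008: Jul 15 2008.
3rd Tuesday of August 2008: Aug 19 2008.
3rd Tuesday of September 2008: Sep 16 2008.
3rd Tuesday of October 2008: Oct 21 2008.

Oct 21 2008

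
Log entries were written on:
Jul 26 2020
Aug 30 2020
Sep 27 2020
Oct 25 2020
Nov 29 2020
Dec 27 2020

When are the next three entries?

All Sundays; the gaps (35, 28, 28, 35, 28) vary with month length.
This is the last Sunday of each month.
January 2021 ends with Sunday Jan 31 2021.
February 2021 ends with Sunday Feb 28 2021.
Last Sunday of March 2021: Mar 28 2021.

Jan 31 2021, Feb 28 2021, Mar 28 2021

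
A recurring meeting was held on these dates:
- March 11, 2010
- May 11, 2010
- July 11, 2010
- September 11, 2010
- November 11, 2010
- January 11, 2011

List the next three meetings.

The day-of-month is always 11 (61, 61, 62, 61, 61 days between events).
So this recurs on the 11th of every 2 months.
March 2011: March 11, 2011.
Next: May 2011 → May 11, 2011.
July 2011: July 11, 2011.

March 11, 2011; May 11, 2011; July 11, 2011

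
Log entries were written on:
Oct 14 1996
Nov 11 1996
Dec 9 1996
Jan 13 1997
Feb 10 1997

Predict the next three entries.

Mar 10 1997, Apr 14 1997, May 12 1997

All dates are Mondays, 28, 28, 35, 28 days apart.
Specifically, the 2nd Monday of each month.
2nd Monday of March 1997: Mar 10 1997.
April 1997 — 2nd Monday is Apr 14 1997.
May 1997 — 2nd Monday is May 12 1997.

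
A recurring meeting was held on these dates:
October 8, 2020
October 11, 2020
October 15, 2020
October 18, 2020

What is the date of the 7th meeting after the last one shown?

November 12, 2020

The gap pattern 3, 4, 3 repeats every 2 events.
These are the Thursdays and Sundays of each week.
Next Thursday: October 22, 2020.
The following Sunday is October 25, 2020.
Next Thursday: October 29, 2020.
The following Sunday is November 1, 2020.
The following Thursday is November 5, 2020.
Next Sunday: November 8, 2020.
The following Thursday is November 12, 2020.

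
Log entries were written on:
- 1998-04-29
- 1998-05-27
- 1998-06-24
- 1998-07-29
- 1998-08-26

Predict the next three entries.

1998-09-30, 1998-10-28, 1998-11-25

These are Wednesdays with 28, 28, 35, 28-day gaps.
Each is the final Wednesday of its month — 1998-04-29 is past the 28th, so '4th Wednesday' doesn't fit.
September 1998 ends with Wednesday 1998-09-30.
Last Wednesday of October 1998: 1998-10-28.
Last Wednesday of November 1998: 1998-11-25.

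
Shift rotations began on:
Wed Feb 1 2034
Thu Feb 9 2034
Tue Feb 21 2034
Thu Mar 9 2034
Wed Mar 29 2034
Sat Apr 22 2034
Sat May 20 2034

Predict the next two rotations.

Wed Jun 21 2034, Thu Jul 27 2034

Intervals are 8, 12, 16, 20, 24, 28 days — an arithmetic progression with common difference 4.
Next gap: 32 days. Sat May 20 2034 + 32 days = Wed Jun 21 2034.
Next gap: 36 days. Wed Jun 21 2034 + 36 days = Thu Jul 27 2034.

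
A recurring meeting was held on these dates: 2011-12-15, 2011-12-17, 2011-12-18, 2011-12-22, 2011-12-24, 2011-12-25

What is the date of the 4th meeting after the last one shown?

The gap pattern 2, 1, 4, 2, 1 repeats every 3 events.
These are the Thursdays, Saturdays and Sundays of each week.
The following Thursday is 2011-12-29.
The following Saturday is 2011-12-31.
The following Sunday is 2012-01-01.
Next Thursday: 2012-01-05.

2012-01-05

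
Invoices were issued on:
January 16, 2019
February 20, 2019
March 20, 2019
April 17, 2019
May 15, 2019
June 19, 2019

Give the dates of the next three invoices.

These are Wednesdays at 28- or 35-day spacing (35, 28, 28, 28, 35).
The pattern: 3rd Wednesday of the month.
3rd Wednesday of July 2019: July 17, 2019.
August 2019 — 3rd Wednesday is August 21, 2019.
3rd Wednesday of September 2019: September 18, 2019.

July 17, 2019; August 21, 2019; September 18, 2019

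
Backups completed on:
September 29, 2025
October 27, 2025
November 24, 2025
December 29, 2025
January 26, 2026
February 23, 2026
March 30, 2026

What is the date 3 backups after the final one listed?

June 29, 2026

These are Mondays with 28, 28, 35, 28, 28, 35-day gaps.
Each is the final Monday of its month — September 29, 2025 is past the 28th, so '4th Monday' doesn't fit.
Last Monday of April 2026: April 27, 2026.
May 2026 ends with Monday May 25, 2026.
Last Monday of June 2026: June 29, 2026.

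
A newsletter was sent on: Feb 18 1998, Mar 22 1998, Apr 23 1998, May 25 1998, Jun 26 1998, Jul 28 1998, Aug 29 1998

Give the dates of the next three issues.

Sep 30 1998, Nov 1 1998, Dec 3 1998

Gaps between consecutive events: 32, 32, 32, 32, 32, 32 days — a constant 32-day interval.
Aug 29 1998 + 32 days = Sep 30 1998.
Sep 30 1998 + 32 days = Nov 1 1998.
Nov 1 1998 + 32 days = Dec 3 1998.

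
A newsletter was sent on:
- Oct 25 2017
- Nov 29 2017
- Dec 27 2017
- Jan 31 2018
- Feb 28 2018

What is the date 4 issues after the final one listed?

Every date is a Wednesday; gaps 35, 28, 35, 28 days.
Each is the last Wednesday of its month (at least one falls on the 29th or later, ruling out '4th Wednesday').
March 2018 ends with Wednesday Mar 28 2018.
April 2018 ends with Wednesday Apr 25 2018.
May 2018 ends with Wednesday May 30 2018.
June 2018 ends with Wednesday Jun 27 2018.

Jun 27 2018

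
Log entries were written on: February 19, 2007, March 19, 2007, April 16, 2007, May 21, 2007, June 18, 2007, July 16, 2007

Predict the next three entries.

These are Mondays at 28- or 35-day spacing (28, 28, 35, 28, 28).
The pattern: 3rd Monday of the month.
August 2007 — 3rd Monday is August 20, 2007.
3rd Monday of September 2007: September 17, 2007.
October 2007 — 3rd Monday is October 15, 2007.

August 20, 2007; September 17, 2007; October 15, 2007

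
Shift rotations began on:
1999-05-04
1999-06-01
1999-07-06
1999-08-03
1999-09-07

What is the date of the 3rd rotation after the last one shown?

All dates are Tuesdays, 28, 35, 28, 35 days apart.
Specifically, the 1st Tuesday of each month.
October 1999 — 1st Tuesday is 1999-10-05.
November 1999 — 1st Tuesday is 1999-11-02.
1st Tuesday of December 1999: 1999-12-07.

1999-12-07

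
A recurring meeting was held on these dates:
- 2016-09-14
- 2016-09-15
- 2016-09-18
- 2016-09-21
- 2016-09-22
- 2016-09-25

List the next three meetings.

2016-09-28, 2016-09-29, 2016-10-02

The gap pattern 1, 3, 3, 1, 3 repeats every 3 events.
These are the Wednesdays, Thursdays and Sundays of each week.
The following Wednesday is 2016-09-28.
Next Thursday: 2016-09-29.
Next Sunday: 2016-10-02.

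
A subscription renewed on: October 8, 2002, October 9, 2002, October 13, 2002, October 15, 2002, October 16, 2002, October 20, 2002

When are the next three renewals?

Gaps: 1, 4, 2, 1, 4 days — not constant, but cyclic with period 3.
The events fall on every Tuesday, Wednesday and Sunday.
Next Tuesday: October 22, 2002.
The following Wednesday is October 23, 2002.
The following Sunday is October 27, 2002.

October 22, 2002; October 23, 2002; October 27, 2002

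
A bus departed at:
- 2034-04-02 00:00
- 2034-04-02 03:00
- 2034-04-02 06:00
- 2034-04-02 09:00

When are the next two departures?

Gaps: 3, 3, 3 hours — each event is 3 hours after the previous one.
2034-04-02 09:00 + 3 h = 2034-04-02 12:00.
2034-04-02 12:00 + 3 h = 2034-04-02 15:00.

2034-04-02 12:00, 2034-04-02 15:00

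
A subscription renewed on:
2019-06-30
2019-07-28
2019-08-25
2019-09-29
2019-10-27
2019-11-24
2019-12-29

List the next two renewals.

Every date is a Sunday; gaps 28, 28, 35, 28, 28, 35 days.
Each is the last Sunday of its month (at least one falls on the 29th or later, ruling out '4th Sunday').
Last Sunday of January 2020: 2020-01-26.
February 2020 ends with Sunday 2020-02-23.

2020-01-26, 2020-02-23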